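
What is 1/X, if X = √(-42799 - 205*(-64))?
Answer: -I*√29679/29679 ≈ -0.0058046*I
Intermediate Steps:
X = I*√29679 (X = √(-42799 + 13120) = √(-29679) = I*√29679 ≈ 172.28*I)
1/X = 1/(I*√29679) = -I*√29679/29679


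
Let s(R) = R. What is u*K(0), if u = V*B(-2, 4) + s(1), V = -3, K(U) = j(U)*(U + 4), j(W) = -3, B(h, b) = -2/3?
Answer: -36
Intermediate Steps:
B(h, b) = -⅔ (B(h, b) = -2*⅓ = -⅔)
K(U) = -12 - 3*U (K(U) = -3*(U + 4) = -3*(4 + U) = -12 - 3*U)
u = 3 (u = -3*(-⅔) + 1 = 2 + 1 = 3)
u*K(0) = 3*(-12 - 3*0) = 3*(-12 + 0) = 3*(-12) = -36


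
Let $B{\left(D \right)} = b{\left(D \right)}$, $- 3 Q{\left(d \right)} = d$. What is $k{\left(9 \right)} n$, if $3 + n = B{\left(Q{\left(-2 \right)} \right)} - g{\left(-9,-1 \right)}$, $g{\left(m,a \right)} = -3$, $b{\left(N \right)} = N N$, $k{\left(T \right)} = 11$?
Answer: $\frac{44}{9} \approx 4.8889$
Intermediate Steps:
$b{\left(N \right)} = N^{2}$
$Q{\left(d \right)} = - \frac{d}{3}$
$B{\left(D \right)} = D^{2}$
$n = \frac{4}{9}$ ($n = -3 + \left(\left(\left(- \frac{1}{3}\right) \left(-2\right)\right)^{2} - -3\right) = -3 + \left(\left(\frac{2}{3}\right)^{2} + 3\right) = -3 + \left(\frac{4}{9} + 3\right) = -3 + \frac{31}{9} = \frac{4}{9} \approx 0.44444$)
$k{\left(9 \right)} n = 11 \cdot \frac{4}{9} = \frac{44}{9}$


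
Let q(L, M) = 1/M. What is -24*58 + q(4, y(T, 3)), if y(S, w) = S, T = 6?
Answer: -8351/6 ≈ -1391.8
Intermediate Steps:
-24*58 + q(4, y(T, 3)) = -24*58 + 1/6 = -1392 + ⅙ = -8351/6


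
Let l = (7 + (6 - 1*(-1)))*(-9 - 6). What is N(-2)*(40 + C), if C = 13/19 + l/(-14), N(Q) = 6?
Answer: 6348/19 ≈ 334.11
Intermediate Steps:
l = -210 (l = (7 + (6 + 1))*(-15) = (7 + 7)*(-15) = 14*(-15) = -210)
C = 298/19 (C = 13/19 - 210/(-14) = 13*(1/19) - 210*(-1/14) = 13/19 + 15 = 298/19 ≈ 15.684)
N(-2)*(40 + C) = 6*(40 + 298/19) = 6*(1058/19) = 6348/19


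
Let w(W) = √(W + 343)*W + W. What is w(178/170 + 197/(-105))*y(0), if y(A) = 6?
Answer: -592/119 - 592*√43609335/42483 ≈ -96.998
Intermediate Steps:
w(W) = W + W*√(343 + W) (w(W) = √(343 + W)*W + W = W*√(343 + W) + W = W + W*√(343 + W))
w(178/170 + 197/(-105))*y(0) = ((178/170 + 197/(-105))*(1 + √(343 + (178/170 + 197/(-105)))))*6 = ((178*(1/170) + 197*(-1/105))*(1 + √(343 + (178*(1/170) + 197*(-1/105)))))*6 = ((89/85 - 197/105)*(1 + √(343 + (89/85 - 197/105))))*6 = -296*(1 + √(343 - 296/357))/357*6 = -296*(1 + √(122155/357))/357*6 = -296*(1 + √43609335/357)/357*6 = (-296/357 - 296*√43609335/127449)*6 = -592/119 - 592*√43609335/42483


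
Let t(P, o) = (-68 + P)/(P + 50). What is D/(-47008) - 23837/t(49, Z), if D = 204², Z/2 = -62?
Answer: 6933228075/55822 ≈ 1.2420e+5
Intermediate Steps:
Z = -124 (Z = 2*(-62) = -124)
t(P, o) = (-68 + P)/(50 + P)
D = 41616
D/(-47008) - 23837/t(49, Z) = 41616/(-47008) - 23837*(50 + 49)/(-68 + 49) = 41616*(-1/47008) - 23837/(-19/99) = -2601/2938 - 23837/((1/99)*(-19)) = -2601/2938 - 23837/(-19/99) = -2601/2938 - 23837*(-99/19) = -2601/2938 + 2359863/19 = 6933228075/55822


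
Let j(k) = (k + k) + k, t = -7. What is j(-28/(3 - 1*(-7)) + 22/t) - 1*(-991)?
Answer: 34061/35 ≈ 973.17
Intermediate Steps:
j(k) = 3*k (j(k) = 2*k + k = 3*k)
j(-28/(3 - 1*(-7)) + 22/t) - 1*(-991) = 3*(-28/(3 - 1*(-7)) + 22/(-7)) - 1*(-991) = 3*(-28/(3 + 7) + 22*(-⅐)) + 991 = 3*(-28/10 - 22/7) + 991 = 3*(-28*⅒ - 22/7) + 991 = 3*(-14/5 - 22/7) + 991 = 3*(-208/35) + 991 = -624/35 + 991 = 34061/35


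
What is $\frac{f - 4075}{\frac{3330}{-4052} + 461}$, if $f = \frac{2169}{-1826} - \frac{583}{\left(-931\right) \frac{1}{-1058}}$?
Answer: $- \frac{8160572152989}{792475646963} \approx -10.298$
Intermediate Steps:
$f = - \frac{1128321703}{1700006}$ ($f = 2169 \left(- \frac{1}{1826}\right) - \frac{583}{\left(-931\right) \left(- \frac{1}{1058}\right)} = - \frac{2169}{1826} - \frac{583}{\frac{931}{1058}} = - \frac{2169}{1826} - \frac{616814}{931} = - \frac{1128321703}{1700006} \approx -663.72$)
$\frac{f - 4075}{\frac{3330}{-4052} + 461} = \frac{- \frac{1128321703}{1700006} - 4075}{\frac{3330}{-4052} + 461} = - \frac{8055846153}{1700006 \left(3330 \left(- \frac{1}{4052}\right) + 461\right)} = - \frac{8055846153}{1700006 \left(- \frac{1665}{2026} + 461\right)} = - \frac{8055846153}{1700006 \cdot \frac{932321}{2026}} = \left(- \frac{8055846153}{1700006}\right) \frac{2026}{932321} = - \frac{8160572152989}{792475646963}$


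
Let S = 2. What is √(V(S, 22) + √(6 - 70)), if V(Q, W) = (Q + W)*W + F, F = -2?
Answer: √(526 + 8*I) ≈ 22.935 + 0.1744*I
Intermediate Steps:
V(Q, W) = -2 + W*(Q + W) (V(Q, W) = (Q + W)*W - 2 = W*(Q + W) - 2 = -2 + W*(Q + W))
√(V(S, 22) + √(6 - 70)) = √((-2 + 22² + 2*22) + √(6 - 70)) = √((-2 + 484 + 44) + √(-64)) = √(526 + 8*I)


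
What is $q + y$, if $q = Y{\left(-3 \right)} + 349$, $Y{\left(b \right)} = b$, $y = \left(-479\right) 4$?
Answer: $-1570$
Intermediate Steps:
$y = -1916$
$q = 346$ ($q = -3 + 349 = 346$)
$q + y = 346 - 1916 = -1570$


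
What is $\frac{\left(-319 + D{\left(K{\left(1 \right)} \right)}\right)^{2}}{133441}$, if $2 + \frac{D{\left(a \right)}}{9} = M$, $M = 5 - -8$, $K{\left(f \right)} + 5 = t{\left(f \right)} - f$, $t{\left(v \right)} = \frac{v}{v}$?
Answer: $\frac{4400}{12131} \approx 0.36271$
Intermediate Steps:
$t{\left(v \right)} = 1$
$K{\left(f \right)} = -4 - f$ ($K{\left(f \right)} = -5 - \left(-1 + f\right) = -4 - f$)
$M = 13$ ($M = 5 + 8 = 13$)
$D{\left(a \right)} = 99$ ($D{\left(a \right)} = -18 + 9 \cdot 13 = -18 + 117 = 99$)
$\frac{\left(-319 + D{\left(K{\left(1 \right)} \right)}\right)^{2}}{133441} = \frac{\left(-319 + 99\right)^{2}}{133441} = \left(-220\right)^{2} \cdot \frac{1}{133441} = 48400 \cdot \frac{1}{133441} = \frac{4400}{12131}$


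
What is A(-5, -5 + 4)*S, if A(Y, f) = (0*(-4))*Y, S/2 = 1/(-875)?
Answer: 0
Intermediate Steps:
S = -2/875 (S = 2/(-875) = 2*(-1/875) = -2/875 ≈ -0.0022857)
A(Y, f) = 0 (A(Y, f) = 0*Y = 0)
A(-5, -5 + 4)*S = 0*(-2/875) = 0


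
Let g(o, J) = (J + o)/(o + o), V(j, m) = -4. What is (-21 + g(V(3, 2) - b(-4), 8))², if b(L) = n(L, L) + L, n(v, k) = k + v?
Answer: 400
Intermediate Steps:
b(L) = 3*L (b(L) = (L + L) + L = 2*L + L = 3*L)
g(o, J) = (J + o)/(2*o) (g(o, J) = (J + o)/((2*o)) = (J + o)*(1/(2*o)) = (J + o)/(2*o))
(-21 + g(V(3, 2) - b(-4), 8))² = (-21 + (8 + (-4 - 3*(-4)))/(2*(-4 - 3*(-4))))² = (-21 + (8 + (-4 - 1*(-12)))/(2*(-4 - 1*(-12))))² = (-21 + (8 + (-4 + 12))/(2*(-4 + 12)))² = (-21 + (½)*(8 + 8)/8)² = (-21 + (½)*(⅛)*16)² = (-21 + 1)² = (-20)² = 400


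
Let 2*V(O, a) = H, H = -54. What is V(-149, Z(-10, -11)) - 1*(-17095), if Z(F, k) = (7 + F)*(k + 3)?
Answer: 17068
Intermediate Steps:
Z(F, k) = (3 + k)*(7 + F) (Z(F, k) = (7 + F)*(3 + k) = (3 + k)*(7 + F))
V(O, a) = -27 (V(O, a) = (1/2)*(-54) = -27)
V(-149, Z(-10, -11)) - 1*(-17095) = -27 - 1*(-17095) = -27 + 17095 = 17068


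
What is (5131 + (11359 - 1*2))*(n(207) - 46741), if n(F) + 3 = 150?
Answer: -768241872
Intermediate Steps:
n(F) = 147 (n(F) = -3 + 150 = 147)
(5131 + (11359 - 1*2))*(n(207) - 46741) = (5131 + (11359 - 1*2))*(147 - 46741) = (5131 + (11359 - 2))*(-46594) = (5131 + 11357)*(-46594) = 16488*(-46594) = -768241872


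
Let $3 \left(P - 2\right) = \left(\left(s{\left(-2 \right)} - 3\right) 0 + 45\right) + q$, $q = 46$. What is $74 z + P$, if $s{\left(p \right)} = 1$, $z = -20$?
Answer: $- \frac{4343}{3} \approx -1447.7$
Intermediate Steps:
$P = \frac{97}{3}$ ($P = 2 + \frac{\left(\left(1 - 3\right) 0 + 45\right) + 46}{3} = 2 + \frac{\left(\left(-2\right) 0 + 45\right) + 46}{3} = 2 + \frac{\left(0 + 45\right) + 46}{3} = 2 + \frac{45 + 46}{3} = 2 + \frac{1}{3} \cdot 91 = 2 + \frac{91}{3} = \frac{97}{3} \approx 32.333$)
$74 z + P = 74 \left(-20\right) + \frac{97}{3} = -1480 + \frac{97}{3} = - \frac{4343}{3}$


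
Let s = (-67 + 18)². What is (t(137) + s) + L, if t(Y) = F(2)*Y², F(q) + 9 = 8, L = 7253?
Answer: -9115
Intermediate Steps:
s = 2401 (s = (-49)² = 2401)
F(q) = -1 (F(q) = -9 + 8 = -1)
t(Y) = -Y²
(t(137) + s) + L = (-1*137² + 2401) + 7253 = (-1*18769 + 2401) + 7253 = (-18769 + 2401) + 7253 = -16368 + 7253 = -9115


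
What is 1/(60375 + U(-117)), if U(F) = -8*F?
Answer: 1/61311 ≈ 1.6310e-5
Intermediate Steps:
1/(60375 + U(-117)) = 1/(60375 - 8*(-117)) = 1/(60375 + 936) = 1/61311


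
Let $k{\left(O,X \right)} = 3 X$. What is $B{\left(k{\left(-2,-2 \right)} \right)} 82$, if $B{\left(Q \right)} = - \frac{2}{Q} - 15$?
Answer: $- \frac{3608}{3} \approx -1202.7$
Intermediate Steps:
$B{\left(Q \right)} = -15 - \frac{2}{Q}$
$B{\left(k{\left(-2,-2 \right)} \right)} 82 = \left(-15 - \frac{2}{3 \left(-2\right)}\right) 82 = \left(-15 - \frac{2}{-6}\right) 82 = \left(-15 - - \frac{1}{3}\right) 82 = \left(-15 + \frac{1}{3}\right) 82 = \left(- \frac{44}{3}\right) 82 = - \frac{3608}{3}$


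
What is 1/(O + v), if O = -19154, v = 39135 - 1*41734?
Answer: -1/21753 ≈ -4.5971e-5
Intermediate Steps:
v = -2599 (v = 39135 - 41734 = -2599)
1/(O + v) = 1/(-19154 - 2599) = 1/(-21753) = -1/21753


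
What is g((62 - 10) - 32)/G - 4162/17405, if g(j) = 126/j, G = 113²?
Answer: -106069853/444488890 ≈ -0.23863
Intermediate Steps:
G = 12769
g((62 - 10) - 32)/G - 4162/17405 = (126/((62 - 10) - 32))/12769 - 4162/17405 = (126/(52 - 32))*(1/12769) - 4162*1/17405 = (126/20)*(1/12769) - 4162/17405 = (126*(1/20))*(1/12769) - 4162/17405 = (63/10)*(1/12769) - 4162/17405 = 63/127690 - 4162/17405 = -106069853/444488890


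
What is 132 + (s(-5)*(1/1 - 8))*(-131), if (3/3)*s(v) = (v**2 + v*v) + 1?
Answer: 46899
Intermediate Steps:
s(v) = 1 + 2*v**2 (s(v) = (v**2 + v*v) + 1 = (v**2 + v**2) + 1 = 2*v**2 + 1 = 1 + 2*v**2)
132 + (s(-5)*(1/1 - 8))*(-131) = 132 + ((1 + 2*(-5)**2)*(1/1 - 8))*(-131) = 132 + ((1 + 2*25)*(1 - 8))*(-131) = 132 + ((1 + 50)*(-7))*(-131) = 132 + (51*(-7))*(-131) = 132 - 357*(-131) = 132 + 46767 = 46899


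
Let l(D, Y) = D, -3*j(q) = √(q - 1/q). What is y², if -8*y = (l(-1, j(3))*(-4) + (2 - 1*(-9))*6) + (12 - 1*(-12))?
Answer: 2209/16 ≈ 138.06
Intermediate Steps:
j(q) = -√(q - 1/q)/3
y = -47/4 (y = -((-1*(-4) + (2 - 1*(-9))*6) + (12 - 1*(-12)))/8 = -((4 + (2 + 9)*6) + (12 + 12))/8 = -((4 + 11*6) + 24)/8 = -((4 + 66) + 24)/8 = -(70 + 24)/8 = -⅛*94 = -47/4 ≈ -11.750)
y² = (-47/4)² = 2209/16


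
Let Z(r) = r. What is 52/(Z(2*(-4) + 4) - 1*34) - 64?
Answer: -1242/19 ≈ -65.368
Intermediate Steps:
52/(Z(2*(-4) + 4) - 1*34) - 64 = 52/((2*(-4) + 4) - 1*34) - 64 = 52/((-8 + 4) - 34) - 64 = 52/(-4 - 34) - 64 = 52/(-38) - 64 = -1/38*52 - 64 = -26/19 - 64 = -1242/19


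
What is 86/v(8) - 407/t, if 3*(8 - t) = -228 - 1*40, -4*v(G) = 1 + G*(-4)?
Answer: 62597/9052 ≈ 6.9153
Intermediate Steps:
v(G) = -¼ + G (v(G) = -(1 + G*(-4))/4 = -(1 - 4*G)/4 = -¼ + G)
t = 292/3 (t = 8 - (-228 - 1*40)/3 = 8 - (-228 - 40)/3 = 8 - ⅓*(-268) = 8 + 268/3 = 292/3 ≈ 97.333)
86/v(8) - 407/t = 86/(-¼ + 8) - 407/292/3 = 86/(31/4) - 407*3/292 = 86*(4/31) - 1221/292 = 344/31 - 1221/292 = 62597/9052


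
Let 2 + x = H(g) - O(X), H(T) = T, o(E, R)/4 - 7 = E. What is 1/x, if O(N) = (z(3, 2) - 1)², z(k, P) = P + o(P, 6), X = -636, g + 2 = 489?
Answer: -1/884 ≈ -0.0011312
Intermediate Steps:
g = 487 (g = -2 + 489 = 487)
o(E, R) = 28 + 4*E
z(k, P) = 28 + 5*P (z(k, P) = P + (28 + 4*P) = 28 + 5*P)
O(N) = 1369 (O(N) = ((28 + 5*2) - 1)² = ((28 + 10) - 1)² = (38 - 1)² = 37² = 1369)
x = -884 (x = -2 + (487 - 1*1369) = -2 + (487 - 1369) = -2 - 882 = -884)
1/x = 1/(-884) = -1/884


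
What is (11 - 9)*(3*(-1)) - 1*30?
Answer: -36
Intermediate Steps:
(11 - 9)*(3*(-1)) - 1*30 = 2*(-3) - 30 = -6 - 30 = -36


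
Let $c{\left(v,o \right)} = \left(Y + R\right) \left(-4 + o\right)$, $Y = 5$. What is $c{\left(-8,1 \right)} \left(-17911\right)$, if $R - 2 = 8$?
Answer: $805995$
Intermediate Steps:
$R = 10$ ($R = 2 + 8 = 10$)
$c{\left(v,o \right)} = -60 + 15 o$ ($c{\left(v,o \right)} = \left(5 + 10\right) \left(-4 + o\right) = 15 \left(-4 + o\right) = -60 + 15 o$)
$c{\left(-8,1 \right)} \left(-17911\right) = \left(-60 + 15 \cdot 1\right) \left(-17911\right) = \left(-60 + 15\right) \left(-17911\right) = \left(-45\right) \left(-17911\right) = 805995$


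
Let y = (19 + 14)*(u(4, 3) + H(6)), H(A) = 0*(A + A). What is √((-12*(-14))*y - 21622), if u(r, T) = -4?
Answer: I*√43798 ≈ 209.28*I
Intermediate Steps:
H(A) = 0 (H(A) = 0*(2*A) = 0)
y = -132 (y = (19 + 14)*(-4 + 0) = 33*(-4) = -132)
√((-12*(-14))*y - 21622) = √(-12*(-14)*(-132) - 21622) = √(168*(-132) - 21622) = √(-22176 - 21622) = √(-43798) = I*√43798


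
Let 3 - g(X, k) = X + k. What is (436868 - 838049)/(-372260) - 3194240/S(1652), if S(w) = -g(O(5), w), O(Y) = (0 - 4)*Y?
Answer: -1188434258551/606411540 ≈ -1959.8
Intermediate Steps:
O(Y) = -4*Y
g(X, k) = 3 - X - k (g(X, k) = 3 - (X + k) = 3 + (-X - k) = 3 - X - k)
S(w) = -23 + w (S(w) = -(3 - (-4)*5 - w) = -(3 - 1*(-20) - w) = -(3 + 20 - w) = -(23 - w) = -23 + w)
(436868 - 838049)/(-372260) - 3194240/S(1652) = (436868 - 838049)/(-372260) - 3194240/(-23 + 1652) = -401181*(-1/372260) - 3194240/1629 = 401181/372260 - 3194240*1/1629 = 401181/372260 - 3194240/1629 = -1188434258551/606411540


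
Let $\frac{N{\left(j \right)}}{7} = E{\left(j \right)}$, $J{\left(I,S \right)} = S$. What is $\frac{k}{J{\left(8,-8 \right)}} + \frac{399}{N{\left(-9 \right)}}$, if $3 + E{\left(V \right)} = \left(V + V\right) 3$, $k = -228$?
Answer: $\frac{55}{2} \approx 27.5$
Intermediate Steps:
$E{\left(V \right)} = -3 + 6 V$ ($E{\left(V \right)} = -3 + \left(V + V\right) 3 = -3 + 2 V 3 = -3 + 6 V$)
$N{\left(j \right)} = -21 + 42 j$ ($N{\left(j \right)} = 7 \left(-3 + 6 j\right) = -21 + 42 j$)
$\frac{k}{J{\left(8,-8 \right)}} + \frac{399}{N{\left(-9 \right)}} = - \frac{228}{-8} + \frac{399}{-21 + 42 \left(-9\right)} = \left(-228\right) \left(- \frac{1}{8}\right) + \frac{399}{-21 - 378} = \frac{57}{2} + \frac{399}{-399} = \frac{57}{2} + 399 \left(- \frac{1}{399}\right) = \frac{57}{2} - 1 = \frac{55}{2}$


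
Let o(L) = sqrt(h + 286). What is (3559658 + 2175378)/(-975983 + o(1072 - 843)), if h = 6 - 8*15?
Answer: -5597297640388/952542816117 - 11470072*sqrt(43)/952542816117 ≈ -5.8762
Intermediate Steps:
h = -114 (h = 6 - 120 = -114)
o(L) = 2*sqrt(43) (o(L) = sqrt(-114 + 286) = sqrt(172) = 2*sqrt(43))
(3559658 + 2175378)/(-975983 + o(1072 - 843)) = (3559658 + 2175378)/(-975983 + 2*sqrt(43)) = 5735036/(-975983 + 2*sqrt(43))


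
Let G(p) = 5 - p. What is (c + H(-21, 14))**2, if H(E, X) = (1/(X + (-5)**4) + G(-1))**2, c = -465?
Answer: 30681740256961600/166726039041 ≈ 1.8403e+5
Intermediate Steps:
H(E, X) = (6 + 1/(625 + X))**2 (H(E, X) = (1/(X + (-5)**4) + (5 - 1*(-1)))**2 = (1/(X + 625) + (5 + 1))**2 = (1/(625 + X) + 6)**2 = (6 + 1/(625 + X))**2)
(c + H(-21, 14))**2 = (-465 + (3751 + 6*14)**2/(625 + 14)**2)**2 = (-465 + (3751 + 84)**2/639**2)**2 = (-465 + (1/408321)*3835**2)**2 = (-465 + (1/408321)*14707225)**2 = (-465 + 14707225/408321)**2 = (-175162040/408321)**2 = 30681740256961600/166726039041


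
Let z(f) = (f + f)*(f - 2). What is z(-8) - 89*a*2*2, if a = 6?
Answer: -1976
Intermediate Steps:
z(f) = 2*f*(-2 + f) (z(f) = (2*f)*(-2 + f) = 2*f*(-2 + f))
z(-8) - 89*a*2*2 = 2*(-8)*(-2 - 8) - 89*6*2*2 = 2*(-8)*(-10) - 1068*2 = 160 - 89*24 = 160 - 2136 = -1976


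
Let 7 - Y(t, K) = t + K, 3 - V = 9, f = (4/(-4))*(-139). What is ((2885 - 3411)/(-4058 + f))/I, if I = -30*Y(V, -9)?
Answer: -263/1293270 ≈ -0.00020336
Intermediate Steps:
f = 139 (f = (4*(-¼))*(-139) = -1*(-139) = 139)
V = -6 (V = 3 - 1*9 = 3 - 9 = -6)
Y(t, K) = 7 - K - t (Y(t, K) = 7 - (t + K) = 7 - (K + t) = 7 + (-K - t) = 7 - K - t)
I = -660 (I = -30*(7 - 1*(-9) - 1*(-6)) = -30*(7 + 9 + 6) = -30*22 = -660)
((2885 - 3411)/(-4058 + f))/I = ((2885 - 3411)/(-4058 + 139))/(-660) = -526/(-3919)*(-1/660) = -526*(-1/3919)*(-1/660) = (526/3919)*(-1/660) = -263/1293270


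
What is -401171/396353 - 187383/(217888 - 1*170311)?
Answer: -31118775622/6285762227 ≈ -4.9507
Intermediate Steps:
-401171/396353 - 187383/(217888 - 1*170311) = -401171*1/396353 - 187383/(217888 - 170311) = -401171/396353 - 187383/47577 = -401171/396353 - 187383*1/47577 = -401171/396353 - 62461/15859 = -31118775622/6285762227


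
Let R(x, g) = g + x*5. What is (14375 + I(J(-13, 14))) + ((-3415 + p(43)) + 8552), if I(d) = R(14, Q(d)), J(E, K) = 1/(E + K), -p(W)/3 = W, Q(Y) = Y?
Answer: 19454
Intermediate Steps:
p(W) = -3*W
R(x, g) = g + 5*x
I(d) = 70 + d (I(d) = d + 5*14 = d + 70 = 70 + d)
(14375 + I(J(-13, 14))) + ((-3415 + p(43)) + 8552) = (14375 + (70 + 1/(-13 + 14))) + ((-3415 - 3*43) + 8552) = (14375 + (70 + 1/1)) + ((-3415 - 129) + 8552) = (14375 + (70 + 1)) + (-3544 + 8552) = (14375 + 71) + 5008 = 14446 + 5008 = 19454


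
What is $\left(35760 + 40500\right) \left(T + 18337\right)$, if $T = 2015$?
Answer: $1552043520$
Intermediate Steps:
$\left(35760 + 40500\right) \left(T + 18337\right) = \left(35760 + 40500\right) \left(2015 + 18337\right) = 76260 \cdot 20352 = 1552043520$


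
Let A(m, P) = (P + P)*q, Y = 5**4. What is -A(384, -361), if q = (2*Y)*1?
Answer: 902500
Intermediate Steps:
Y = 625
q = 1250 (q = (2*625)*1 = 1250*1 = 1250)
A(m, P) = 2500*P (A(m, P) = (P + P)*1250 = (2*P)*1250 = 2500*P)
-A(384, -361) = -2500*(-361) = -1*(-902500) = 902500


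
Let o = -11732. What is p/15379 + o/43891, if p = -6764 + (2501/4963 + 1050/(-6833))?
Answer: -16185936406916155/22890710278312331 ≈ -0.70710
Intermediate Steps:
p = -229370100573/33912179 (p = -6764 + (2501*(1/4963) + 1050*(-1/6833)) = -6764 + (2501/4963 - 1050/6833) = -6764 + 11878183/33912179 = -229370100573/33912179 ≈ -6763.6)
p/15379 + o/43891 = -229370100573/33912179/15379 - 11732/43891 = -229370100573/33912179*1/15379 - 11732*1/43891 = -229370100573/521535400841 - 11732/43891 = -16185936406916155/22890710278312331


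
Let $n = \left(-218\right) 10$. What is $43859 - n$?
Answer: $46039$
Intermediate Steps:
$n = -2180$
$43859 - n = 43859 - -2180 = 43859 + 2180 = 46039$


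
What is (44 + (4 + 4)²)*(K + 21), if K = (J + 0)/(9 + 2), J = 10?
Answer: 26028/11 ≈ 2366.2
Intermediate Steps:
K = 10/11 (K = (10 + 0)/(9 + 2) = 10/11 ≈ 0.90909)
(44 + (4 + 4)²)*(K + 21) = (44 + (4 + 4)²)*(10/11 + 21) = (44 + 8²)*(241/11) = (44 + 64)*(241/11) = 108*(241/11) = 26028/11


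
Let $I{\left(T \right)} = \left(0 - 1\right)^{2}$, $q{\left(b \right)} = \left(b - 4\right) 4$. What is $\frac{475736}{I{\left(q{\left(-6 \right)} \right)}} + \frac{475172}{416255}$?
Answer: $\frac{198027963852}{416255} \approx 4.7574 \cdot 10^{5}$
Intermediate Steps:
$q{\left(b \right)} = -16 + 4 b$ ($q{\left(b \right)} = \left(-4 + b\right) 4 = -16 + 4 b$)
$I{\left(T \right)} = 1$ ($I{\left(T \right)} = \left(-1\right)^{2} = 1$)
$\frac{475736}{I{\left(q{\left(-6 \right)} \right)}} + \frac{475172}{416255} = \frac{475736}{1} + \frac{475172}{416255} = 475736 \cdot 1 + 475172 \cdot \frac{1}{416255} = 475736 + \frac{475172}{416255} = \frac{198027963852}{416255}$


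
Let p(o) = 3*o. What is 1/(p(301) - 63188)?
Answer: -1/62285 ≈ -1.6055e-5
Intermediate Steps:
1/(p(301) - 63188) = 1/(3*301 - 63188) = 1/(903 - 63188) = 1/(-62285) = -1/62285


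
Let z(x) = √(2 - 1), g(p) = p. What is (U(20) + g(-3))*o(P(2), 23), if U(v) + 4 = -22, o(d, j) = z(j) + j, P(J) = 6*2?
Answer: -696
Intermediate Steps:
P(J) = 12
z(x) = 1 (z(x) = √1 = 1)
o(d, j) = 1 + j
U(v) = -26 (U(v) = -4 - 22 = -26)
(U(20) + g(-3))*o(P(2), 23) = (-26 - 3)*(1 + 23) = -29*24 = -696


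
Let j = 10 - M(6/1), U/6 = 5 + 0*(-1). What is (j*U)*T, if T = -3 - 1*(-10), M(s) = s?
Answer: 840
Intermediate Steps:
U = 30 (U = 6*(5 + 0*(-1)) = 6*(5 + 0) = 6*5 = 30)
j = 4 (j = 10 - 6/1 = 10 - 6 = 4)
T = 7 (T = -3 + 10 = 7)
(j*U)*T = (4*30)*7 = 120*7 = 840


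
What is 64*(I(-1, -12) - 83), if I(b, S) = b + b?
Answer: -5440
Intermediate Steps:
I(b, S) = 2*b
64*(I(-1, -12) - 83) = 64*(2*(-1) - 83) = 64*(-2 - 83) = 64*(-85) = -5440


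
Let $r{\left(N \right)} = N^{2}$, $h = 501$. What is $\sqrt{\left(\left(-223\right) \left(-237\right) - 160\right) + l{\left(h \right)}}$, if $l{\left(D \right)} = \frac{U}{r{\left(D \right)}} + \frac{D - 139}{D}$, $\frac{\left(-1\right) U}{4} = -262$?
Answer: $\frac{\sqrt{13225676101}}{501} \approx 229.55$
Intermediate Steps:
$U = 1048$ ($U = \left(-4\right) \left(-262\right) = 1048$)
$l{\left(D \right)} = \frac{1048}{D^{2}} + \frac{-139 + D}{D}$ ($l{\left(D \right)} = \frac{1048}{D^{2}} + \frac{D - 139}{D} = \frac{1048}{D^{2}} + \frac{-139 + D}{D}$)
$\sqrt{\left(\left(-223\right) \left(-237\right) - 160\right) + l{\left(h \right)}} = \sqrt{\left(\left(-223\right) \left(-237\right) - 160\right) + \left(1 - \frac{139}{501} + \frac{1048}{251001}\right)} = \sqrt{\left(52851 - 160\right) + \left(1 - \frac{139}{501} + 1048 \cdot \frac{1}{251001}\right)} = \sqrt{52691 + \left(1 - \frac{139}{501} + \frac{1048}{251001}\right)} = \sqrt{52691 + \frac{182410}{251001}} = \sqrt{\frac{13225676101}{251001}} = \frac{\sqrt{13225676101}}{501}$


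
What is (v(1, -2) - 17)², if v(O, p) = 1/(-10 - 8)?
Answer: 94249/324 ≈ 290.89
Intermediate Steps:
v(O, p) = -1/18 (v(O, p) = 1/(-18) = -1/18)
(v(1, -2) - 17)² = (-1/18 - 17)² = (-307/18)² = 94249/324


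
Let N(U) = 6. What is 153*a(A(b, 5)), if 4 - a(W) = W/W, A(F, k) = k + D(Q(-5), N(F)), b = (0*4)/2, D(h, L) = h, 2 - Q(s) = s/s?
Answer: 459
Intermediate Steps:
Q(s) = 1 (Q(s) = 2 - s/s = 2 - 1*1 = 2 - 1 = 1)
b = 0 (b = 0*(1/2) = 0)
A(F, k) = 1 + k (A(F, k) = k + 1 = 1 + k)
a(W) = 3 (a(W) = 4 - W/W = 4 - 1*1 = 4 - 1 = 3)
153*a(A(b, 5)) = 153*3 = 459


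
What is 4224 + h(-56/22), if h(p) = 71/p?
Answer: 117491/28 ≈ 4196.1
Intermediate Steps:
4224 + h(-56/22) = 4224 + 71/((-56/22)) = 4224 + 71/((-56*1/22)) = 4224 + 71/(-28/11) = 4224 + 71*(-11/28) = 4224 - 781/28 = 117491/28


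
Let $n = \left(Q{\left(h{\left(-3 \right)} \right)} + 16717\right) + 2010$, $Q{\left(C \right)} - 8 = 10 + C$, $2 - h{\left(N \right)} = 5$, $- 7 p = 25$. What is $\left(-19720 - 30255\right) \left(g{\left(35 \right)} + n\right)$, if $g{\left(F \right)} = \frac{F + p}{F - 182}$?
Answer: $- \frac{963782767550}{1029} \approx -9.3662 \cdot 10^{8}$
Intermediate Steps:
$p = - \frac{25}{7}$ ($p = \left(- \frac{1}{7}\right) 25 = - \frac{25}{7} \approx -3.5714$)
$h{\left(N \right)} = -3$ ($h{\left(N \right)} = 2 - 5 = -3$)
$g{\left(F \right)} = \frac{- \frac{25}{7} + F}{-182 + F}$ ($g{\left(F \right)} = \frac{F - \frac{25}{7}}{F - 182} = \frac{- \frac{25}{7} + F}{-182 + F}$)
$Q{\left(C \right)} = 18 + C$ ($Q{\left(C \right)} = 8 + \left(10 + C\right) = 18 + C$)
$n = 18742$ ($n = \left(\left(18 - 3\right) + 16717\right) + 2010 = \left(15 + 16717\right) + 2010 = 16732 + 2010 = 18742$)
$\left(-19720 - 30255\right) \left(g{\left(35 \right)} + n\right) = \left(-19720 - 30255\right) \left(\frac{- \frac{25}{7} + 35}{-182 + 35} + 18742\right) = - 49975 \left(\frac{1}{-147} \cdot \frac{220}{7} + 18742\right) = - 49975 \left(\left(- \frac{1}{147}\right) \frac{220}{7} + 18742\right) = - 49975 \left(- \frac{220}{1029} + 18742\right) = \left(-49975\right) \frac{19285298}{1029} = - \frac{963782767550}{1029}$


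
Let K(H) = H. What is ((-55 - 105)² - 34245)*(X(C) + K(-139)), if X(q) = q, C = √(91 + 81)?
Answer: 1201655 - 17290*√43 ≈ 1.0883e+6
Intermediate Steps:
C = 2*√43 (C = √172 = 2*√43 ≈ 13.115)
((-55 - 105)² - 34245)*(X(C) + K(-139)) = ((-55 - 105)² - 34245)*(2*√43 - 139) = ((-160)² - 34245)*(-139 + 2*√43) = (25600 - 34245)*(-139 + 2*√43) = -8645*(-139 + 2*√43) = 1201655 - 17290*√43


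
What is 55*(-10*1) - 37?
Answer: -587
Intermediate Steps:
55*(-10*1) - 37 = 55*(-10) - 37 = -550 - 37 = -587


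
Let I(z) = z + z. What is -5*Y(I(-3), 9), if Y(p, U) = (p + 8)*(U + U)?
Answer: -180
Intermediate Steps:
I(z) = 2*z
Y(p, U) = 2*U*(8 + p) (Y(p, U) = (8 + p)*(2*U) = 2*U*(8 + p))
-5*Y(I(-3), 9) = -10*9*(8 + 2*(-3)) = -10*9*(8 - 6) = -10*9*2 = -5*36 = -180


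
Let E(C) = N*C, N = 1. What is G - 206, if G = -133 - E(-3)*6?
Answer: -321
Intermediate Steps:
E(C) = C (E(C) = 1*C = C)
G = -115 (G = -133 - (-3)*6 = -133 - 1*(-18) = -133 + 18 = -115)
G - 206 = -115 - 206 = -321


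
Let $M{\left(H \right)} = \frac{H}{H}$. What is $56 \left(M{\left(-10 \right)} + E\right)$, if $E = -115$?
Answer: $-6384$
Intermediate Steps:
$M{\left(H \right)} = 1$
$56 \left(M{\left(-10 \right)} + E\right) = 56 \left(1 - 115\right) = 56 \left(-114\right) = -6384$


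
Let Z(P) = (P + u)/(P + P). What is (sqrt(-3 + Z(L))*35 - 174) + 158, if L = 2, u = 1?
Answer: -16 + 105*I/2 ≈ -16.0 + 52.5*I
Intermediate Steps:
Z(P) = (1 + P)/(2*P) (Z(P) = (P + 1)/(P + P) = (1 + P)/((2*P)) = (1 + P)*(1/(2*P)) = (1 + P)/(2*P))
(sqrt(-3 + Z(L))*35 - 174) + 158 = (sqrt(-3 + (1/2)*(1 + 2)/2)*35 - 174) + 158 = (sqrt(-3 + (1/2)*(1/2)*3)*35 - 174) + 158 = (sqrt(-3 + 3/4)*35 - 174) + 158 = (sqrt(-9/4)*35 - 174) + 158 = ((3*I/2)*35 - 174) + 158 = (105*I/2 - 174) + 158 = (-174 + 105*I/2) + 158 = -16 + 105*I/2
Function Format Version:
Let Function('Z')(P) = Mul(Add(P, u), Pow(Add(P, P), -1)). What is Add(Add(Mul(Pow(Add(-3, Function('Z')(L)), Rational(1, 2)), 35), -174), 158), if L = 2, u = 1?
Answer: Add(-16, Mul(Rational(105, 2), I)) ≈ Add(-16.000, Mul(52.500, I))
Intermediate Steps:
Function('Z')(P) = Mul(Rational(1, 2), Pow(P, -1), Add(1, P)) (Function('Z')(P) = Mul(Add(P, 1), Pow(Add(P, P), -1)) = Mul(Add(1, P), Pow(Mul(2, P), -1)) = Mul(Add(1, P), Mul(Rational(1, 2), Pow(P, -1))) = Mul(Rational(1, 2), Pow(P, -1), Add(1, P)))
Add(Add(Mul(Pow(Add(-3, Function('Z')(L)), Rational(1, 2)), 35), -174), 158) = Add(Add(Mul(Pow(Add(-3, Mul(Rational(1, 2), Pow(2, -1), Add(1, 2))), Rational(1, 2)), 35), -174), 158) = Add(Add(Mul(Pow(Add(-3, Mul(Rational(1, 2), Rational(1, 2), 3)), Rational(1, 2)), 35), -174), 158) = Add(Add(Mul(Pow(Add(-3, Rational(3, 4)), Rational(1, 2)), 35), -174), 158) = Add(Add(Mul(Pow(Rational(-9, 4), Rational(1, 2)), 35), -174), 158) = Add(Add(Mul(Mul(Rational(3, 2), I), 35), -174), 158) = Add(Add(Mul(Rational(105, 2), I), -174), 158) = Add(Add(-174, Mul(Rational(105, 2), I)), 158) = Add(-16, Mul(Rational(105, 2), I))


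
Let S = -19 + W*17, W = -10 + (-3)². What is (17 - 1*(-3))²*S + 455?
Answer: -13945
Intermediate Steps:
W = -1 (W = -10 + 9 = -1)
S = -36 (S = -19 - 1*17 = -19 - 17 = -36)
(17 - 1*(-3))²*S + 455 = (17 - 1*(-3))²*(-36) + 455 = (17 + 3)²*(-36) + 455 = 20²*(-36) + 455 = 400*(-36) + 455 = -14400 + 455 = -13945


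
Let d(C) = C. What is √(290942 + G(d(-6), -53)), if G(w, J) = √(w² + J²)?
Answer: √(290942 + √2845) ≈ 539.44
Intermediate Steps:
G(w, J) = √(J² + w²)
√(290942 + G(d(-6), -53)) = √(290942 + √((-53)² + (-6)²)) = √(290942 + √(2809 + 36)) = √(290942 + √2845)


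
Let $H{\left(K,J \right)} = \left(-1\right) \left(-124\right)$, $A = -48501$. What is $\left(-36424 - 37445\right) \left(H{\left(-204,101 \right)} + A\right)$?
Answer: $3573560613$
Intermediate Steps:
$H{\left(K,J \right)} = 124$
$\left(-36424 - 37445\right) \left(H{\left(-204,101 \right)} + A\right) = \left(-36424 - 37445\right) \left(124 - 48501\right) = \left(-73869\right) \left(-48377\right) = 3573560613$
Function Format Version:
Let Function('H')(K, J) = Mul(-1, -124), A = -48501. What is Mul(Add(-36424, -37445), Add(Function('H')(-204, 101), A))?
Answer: 3573560613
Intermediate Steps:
Function('H')(K, J) = 124
Mul(Add(-36424, -37445), Add(Function('H')(-204, 101), A)) = Mul(Add(-36424, -37445), Add(124, -48501)) = Mul(-73869, -48377) = 3573560613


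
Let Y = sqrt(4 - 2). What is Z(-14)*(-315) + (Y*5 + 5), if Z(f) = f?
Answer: 4415 + 5*sqrt(2) ≈ 4422.1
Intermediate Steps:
Y = sqrt(2) ≈ 1.4142
Z(-14)*(-315) + (Y*5 + 5) = -14*(-315) + (sqrt(2)*5 + 5) = 4410 + (5*sqrt(2) + 5) = 4410 + (5 + 5*sqrt(2)) = 4415 + 5*sqrt(2)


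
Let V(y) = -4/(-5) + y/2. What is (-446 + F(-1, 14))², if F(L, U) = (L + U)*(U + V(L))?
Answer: 6765201/100 ≈ 67652.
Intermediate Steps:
V(y) = ⅘ + y/2 (V(y) = -4*(-⅕) + y*(½) = ⅘ + y/2)
F(L, U) = (L + U)*(⅘ + U + L/2) (F(L, U) = (L + U)*(U + (⅘ + L/2)) = (L + U)*(⅘ + U + L/2))
(-446 + F(-1, 14))² = (-446 + (14² + (½)*(-1)² + (⅘)*(-1) + (⅘)*14 + (3/2)*(-1)*14))² = (-446 + (196 + (½)*1 - ⅘ + 56/5 - 21))² = (-446 + (196 + ½ - ⅘ + 56/5 - 21))² = (-446 + 1859/10)² = (-2601/10)² = 6765201/100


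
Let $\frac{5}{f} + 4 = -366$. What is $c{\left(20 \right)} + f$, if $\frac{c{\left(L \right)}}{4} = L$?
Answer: $\frac{5919}{74} \approx 79.986$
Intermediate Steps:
$c{\left(L \right)} = 4 L$
$f = - \frac{1}{74}$ ($f = \frac{5}{-4 - 366} = \frac{5}{-370} = 5 \left(- \frac{1}{370}\right) = - \frac{1}{74} \approx -0.013514$)
$c{\left(20 \right)} + f = 4 \cdot 20 - \frac{1}{74} = 80 - \frac{1}{74} = \frac{5919}{74}$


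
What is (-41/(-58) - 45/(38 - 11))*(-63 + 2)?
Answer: 10187/174 ≈ 58.546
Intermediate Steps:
(-41/(-58) - 45/(38 - 11))*(-63 + 2) = (-41*(-1/58) - 45/27)*(-61) = (41/58 - 45*1/27)*(-61) = (41/58 - 5/3)*(-61) = -167/174*(-61) = 10187/174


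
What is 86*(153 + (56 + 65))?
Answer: 23564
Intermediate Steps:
86*(153 + (56 + 65)) = 86*(153 + 121) = 86*274 = 23564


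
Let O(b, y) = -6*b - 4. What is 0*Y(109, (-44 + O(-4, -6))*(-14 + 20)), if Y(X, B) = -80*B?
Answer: 0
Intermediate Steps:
O(b, y) = -4 - 6*b
0*Y(109, (-44 + O(-4, -6))*(-14 + 20)) = 0*(-80*(-44 + (-4 - 6*(-4)))*(-14 + 20)) = 0*(-80*(-44 + (-4 + 24))*6) = 0*(-80*(-44 + 20)*6) = 0*(-(-1920)*6) = 0*(-80*(-144)) = 0*11520 = 0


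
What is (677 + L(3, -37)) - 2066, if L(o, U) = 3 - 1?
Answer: -1387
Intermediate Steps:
L(o, U) = 2
(677 + L(3, -37)) - 2066 = (677 + 2) - 2066 = 679 - 2066 = -1387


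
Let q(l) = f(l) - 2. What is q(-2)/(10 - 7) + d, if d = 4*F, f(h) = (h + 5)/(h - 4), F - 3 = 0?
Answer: 67/6 ≈ 11.167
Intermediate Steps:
F = 3 (F = 3 + 0 = 3)
f(h) = (5 + h)/(-4 + h)
d = 12 (d = 4*3 = 12)
q(l) = -2 + (5 + l)/(-4 + l) (q(l) = (5 + l)/(-4 + l) - 2 = -2 + (5 + l)/(-4 + l))
q(-2)/(10 - 7) + d = ((13 - 1*(-2))/(-4 - 2))/(10 - 7) + 12 = ((13 + 2)/(-6))/3 + 12 = -⅙*15*(⅓) + 12 = -5/2*⅓ + 12 = -⅚ + 12 = 67/6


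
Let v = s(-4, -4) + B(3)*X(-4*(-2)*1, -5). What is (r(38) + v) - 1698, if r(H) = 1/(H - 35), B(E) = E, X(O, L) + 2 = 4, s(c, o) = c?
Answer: -5087/3 ≈ -1695.7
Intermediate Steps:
X(O, L) = 2 (X(O, L) = -2 + 4 = 2)
r(H) = 1/(-35 + H)
v = 2 (v = -4 + 3*2 = -4 + 6 = 2)
(r(38) + v) - 1698 = (1/(-35 + 38) + 2) - 1698 = (1/3 + 2) - 1698 = (⅓ + 2) - 1698 = 7/3 - 1698 = -5087/3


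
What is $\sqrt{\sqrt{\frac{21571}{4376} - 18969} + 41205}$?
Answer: $\frac{\sqrt{49315627380 + 547 i \sqrt{90787529662}}}{1094} \approx 202.99 + 0.3392 i$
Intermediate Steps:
$\sqrt{\sqrt{\frac{21571}{4376} - 18969} + 41205} = \sqrt{\sqrt{- \frac{82986773}{4376}} + 41205} = \sqrt{\frac{i \sqrt{90787529662}}{2188} + 41205} = \sqrt{41205 + \frac{i \sqrt{90787529662}}{2188}}$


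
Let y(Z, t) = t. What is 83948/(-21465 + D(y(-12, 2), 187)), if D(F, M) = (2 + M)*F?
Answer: -83948/21087 ≈ -3.9810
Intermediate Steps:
D(F, M) = F*(2 + M)
83948/(-21465 + D(y(-12, 2), 187)) = 83948/(-21465 + 2*(2 + 187)) = 83948/(-21465 + 2*189) = 83948/(-21465 + 378) = 83948/(-21087) = 83948*(-1/21087) = -83948/21087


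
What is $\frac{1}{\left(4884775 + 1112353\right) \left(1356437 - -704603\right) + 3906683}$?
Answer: $\frac{1}{12360324599803} \approx 8.0904 \cdot 10^{-14}$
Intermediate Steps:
$\frac{1}{\left(4884775 + 1112353\right) \left(1356437 - -704603\right) + 3906683} = \frac{1}{5997128 \left(1356437 + \left(-1416584 + 2121187\right)\right) + 3906683} = \frac{1}{5997128 \left(1356437 + 704603\right) + 3906683} = \frac{1}{5997128 \cdot 2061040 + 3906683} = \frac{1}{12360320693120 + 3906683} = \frac{1}{12360324599803}$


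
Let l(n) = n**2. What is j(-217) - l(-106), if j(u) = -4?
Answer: -11240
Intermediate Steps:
j(-217) - l(-106) = -4 - 1*(-106)**2 = -4 - 1*11236 = -4 - 11236 = -11240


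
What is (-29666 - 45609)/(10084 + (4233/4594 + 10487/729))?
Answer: -252097932150/33822841319 ≈ -7.4535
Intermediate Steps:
(-29666 - 45609)/(10084 + (4233/4594 + 10487/729)) = -75275/(10084 + (4233*(1/4594) + 10487*(1/729))) = -75275/(10084 + (4233/4594 + 10487/729)) = -75275/(10084 + 51263135/3349026) = -75275/33822841319/3349026 = -75275*3349026/33822841319 = -252097932150/33822841319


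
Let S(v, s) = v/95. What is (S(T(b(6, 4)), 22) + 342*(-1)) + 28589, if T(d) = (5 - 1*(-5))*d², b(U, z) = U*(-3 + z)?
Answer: 536765/19 ≈ 28251.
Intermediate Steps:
T(d) = 10*d² (T(d) = (5 + 5)*d² = 10*d²)
S(v, s) = v/95 (S(v, s) = v*(1/95) = v/95)
(S(T(b(6, 4)), 22) + 342*(-1)) + 28589 = ((10*(6*(-3 + 4))²)/95 + 342*(-1)) + 28589 = ((10*(6*1)²)/95 - 342) + 28589 = ((10*6²)/95 - 342) + 28589 = ((10*36)/95 - 342) + 28589 = ((1/95)*360 - 342) + 28589 = (72/19 - 342) + 28589 = -6426/19 + 28589 = 536765/19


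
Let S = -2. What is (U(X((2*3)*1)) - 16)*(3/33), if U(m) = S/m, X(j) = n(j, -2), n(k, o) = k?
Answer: -49/33 ≈ -1.4848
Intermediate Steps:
X(j) = j
U(m) = -2/m
(U(X((2*3)*1)) - 16)*(3/33) = (-2/((2*3)*1) - 16)*(3/33) = (-2/(6*1) - 16)*(3*(1/33)) = (-2/6 - 16)*(1/11) = (-2*⅙ - 16)*(1/11) = (-⅓ - 16)*(1/11) = -49/3*1/11 = -49/33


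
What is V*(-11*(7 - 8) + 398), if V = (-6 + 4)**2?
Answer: 1636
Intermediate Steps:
V = 4 (V = (-2)**2 = 4)
V*(-11*(7 - 8) + 398) = 4*(-11*(7 - 8) + 398) = 4*(-11*(-1) + 398) = 4*(11 + 398) = 4*409 = 1636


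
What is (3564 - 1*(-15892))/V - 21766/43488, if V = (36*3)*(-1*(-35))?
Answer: 10608709/2283120 ≈ 4.6466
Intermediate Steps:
V = 3780 (V = 108*35 = 3780)
(3564 - 1*(-15892))/V - 21766/43488 = (3564 - 1*(-15892))/3780 - 21766/43488 = (3564 + 15892)*(1/3780) - 21766*1/43488 = 19456*(1/3780) - 10883/21744 = 4864/945 - 10883/21744 = 10608709/2283120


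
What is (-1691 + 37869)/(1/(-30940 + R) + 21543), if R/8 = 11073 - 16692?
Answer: 2745620776/1634941355 ≈ 1.6793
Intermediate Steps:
R = -44952 (R = 8*(11073 - 16692) = 8*(-5619) = -44952)
(-1691 + 37869)/(1/(-30940 + R) + 21543) = (-1691 + 37869)/(1/(-30940 - 44952) + 21543) = 36178/(1/(-75892) + 21543) = 36178/(-1/75892 + 21543) = 36178/(1634941355/75892) = 36178*(75892/1634941355) = 2745620776/1634941355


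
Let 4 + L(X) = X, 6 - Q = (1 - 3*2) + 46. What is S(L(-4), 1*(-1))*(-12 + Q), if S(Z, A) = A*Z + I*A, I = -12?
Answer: -940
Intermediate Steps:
Q = -35 (Q = 6 - ((1 - 3*2) + 46) = 6 - ((1 - 6) + 46) = 6 - (-5 + 46) = 6 - 1*41 = 6 - 41 = -35)
L(X) = -4 + X
S(Z, A) = -12*A + A*Z (S(Z, A) = A*Z - 12*A = -12*A + A*Z)
S(L(-4), 1*(-1))*(-12 + Q) = ((1*(-1))*(-12 + (-4 - 4)))*(-12 - 35) = -(-12 - 8)*(-47) = -1*(-20)*(-47) = 20*(-47) = -940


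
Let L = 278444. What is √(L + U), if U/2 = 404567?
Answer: 3*√120842 ≈ 1042.9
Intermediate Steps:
U = 809134 (U = 2*404567 = 809134)
√(L + U) = √(278444 + 809134) = √1087578 = 3*√120842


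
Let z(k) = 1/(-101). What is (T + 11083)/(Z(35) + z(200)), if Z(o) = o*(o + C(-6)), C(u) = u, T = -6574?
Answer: 455409/102514 ≈ 4.4424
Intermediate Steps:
z(k) = -1/101
Z(o) = o*(-6 + o) (Z(o) = o*(o - 6) = o*(-6 + o))
(T + 11083)/(Z(35) + z(200)) = (-6574 + 11083)/(35*(-6 + 35) - 1/101) = 4509/(35*29 - 1/101) = 4509/(1015 - 1/101) = 4509/(102514/101) = 4509*(101/102514) = 455409/102514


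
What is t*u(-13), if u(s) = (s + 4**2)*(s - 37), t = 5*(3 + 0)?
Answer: -2250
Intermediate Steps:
t = 15 (t = 5*3 = 15)
u(s) = (-37 + s)*(16 + s) (u(s) = (s + 16)*(-37 + s) = (16 + s)*(-37 + s) = (-37 + s)*(16 + s))
t*u(-13) = 15*(-592 + (-13)**2 - 21*(-13)) = 15*(-592 + 169 + 273) = 15*(-150) = -2250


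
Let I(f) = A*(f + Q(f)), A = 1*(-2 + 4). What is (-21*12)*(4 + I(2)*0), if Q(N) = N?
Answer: -1008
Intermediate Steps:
A = 2 (A = 1*2 = 2)
I(f) = 4*f (I(f) = 2*(f + f) = 2*(2*f) = 4*f)
(-21*12)*(4 + I(2)*0) = (-21*12)*(4 + (4*2)*0) = -252*(4 + 8*0) = -252*(4 + 0) = -252*4 = -1008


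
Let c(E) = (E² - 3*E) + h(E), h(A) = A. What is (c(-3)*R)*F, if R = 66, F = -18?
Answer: -17820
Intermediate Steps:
c(E) = E² - 2*E (c(E) = (E² - 3*E) + E = E² - 2*E)
(c(-3)*R)*F = (-3*(-2 - 3)*66)*(-18) = (-3*(-5)*66)*(-18) = (15*66)*(-18) = 990*(-18) = -17820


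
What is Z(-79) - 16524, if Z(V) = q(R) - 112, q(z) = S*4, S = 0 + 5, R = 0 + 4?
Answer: -16616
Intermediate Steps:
R = 4
S = 5
q(z) = 20 (q(z) = 5*4 = 20)
Z(V) = -92 (Z(V) = 20 - 112 = -92)
Z(-79) - 16524 = -92 - 16524 = -16616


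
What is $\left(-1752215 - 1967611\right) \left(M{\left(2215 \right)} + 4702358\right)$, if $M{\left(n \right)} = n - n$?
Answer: $-17491953549708$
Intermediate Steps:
$M{\left(n \right)} = 0$
$\left(-1752215 - 1967611\right) \left(M{\left(2215 \right)} + 4702358\right) = \left(-1752215 - 1967611\right) \left(0 + 4702358\right) = \left(-3719826\right) 4702358 = -17491953549708$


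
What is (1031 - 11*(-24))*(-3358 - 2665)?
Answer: -7799785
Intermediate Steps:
(1031 - 11*(-24))*(-3358 - 2665) = (1031 + 264)*(-6023) = 1295*(-6023) = -7799785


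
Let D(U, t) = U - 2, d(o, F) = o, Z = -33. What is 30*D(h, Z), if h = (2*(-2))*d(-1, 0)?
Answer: 60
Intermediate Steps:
h = 4 (h = (2*(-2))*(-1) = -4*(-1) = 4)
D(U, t) = -2 + U
30*D(h, Z) = 30*(-2 + 4) = 30*2 = 60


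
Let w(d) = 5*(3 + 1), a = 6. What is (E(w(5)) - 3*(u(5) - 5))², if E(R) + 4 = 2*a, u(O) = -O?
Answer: 1444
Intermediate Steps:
w(d) = 20 (w(d) = 5*4 = 20)
E(R) = 8 (E(R) = -4 + 2*6 = -4 + 12 = 8)
(E(w(5)) - 3*(u(5) - 5))² = (8 - 3*(-1*5 - 5))² = (8 - 3*(-5 - 5))² = (8 - 3*(-10))² = (8 + 30)² = 38² = 1444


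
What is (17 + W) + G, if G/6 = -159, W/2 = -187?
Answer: -1311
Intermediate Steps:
W = -374 (W = 2*(-187) = -374)
G = -954 (G = 6*(-159) = -954)
(17 + W) + G = (17 - 374) - 954 = -357 - 954 = -1311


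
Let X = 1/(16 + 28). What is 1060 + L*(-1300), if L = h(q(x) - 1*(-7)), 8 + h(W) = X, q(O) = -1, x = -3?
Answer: 125735/11 ≈ 11430.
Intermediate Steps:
X = 1/44 ≈ 0.022727
h(W) = -351/44 (h(W) = -8 + 1/44 = -351/44)
L = -351/44 ≈ -7.9773
1060 + L*(-1300) = 1060 - 351/44*(-1300) = 1060 + 114075/11 = 125735/11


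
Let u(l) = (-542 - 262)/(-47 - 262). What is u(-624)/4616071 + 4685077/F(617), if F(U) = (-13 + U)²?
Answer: 14751952643939/1148700036208 ≈ 12.842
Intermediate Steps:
u(l) = 268/103 (u(l) = -804/(-309) = -804*(-1/309) = 268/103)
u(-624)/4616071 + 4685077/F(617) = (268/103)/4616071 + 4685077/((-13 + 617)²) = (268/103)*(1/4616071) + 4685077/(604²) = 268/475455313 + 4685077/364816 = 268/475455313 + 4685077*(1/364816) = 268/475455313 + 31027/2416 = 14751952643939/1148700036208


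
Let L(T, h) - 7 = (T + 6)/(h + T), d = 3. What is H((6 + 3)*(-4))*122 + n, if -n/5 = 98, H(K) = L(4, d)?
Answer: 3768/7 ≈ 538.29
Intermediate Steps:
L(T, h) = 7 + (6 + T)/(T + h) (L(T, h) = 7 + (T + 6)/(h + T) = 7 + (6 + T)/(T + h))
H(K) = 59/7 (H(K) = (6 + 7*3 + 8*4)/(4 + 3) = (6 + 21 + 32)/7 = (⅐)*59 = 59/7)
n = -490 (n = -5*98 = -490)
H((6 + 3)*(-4))*122 + n = (59/7)*122 - 490 = 7198/7 - 490 = 3768/7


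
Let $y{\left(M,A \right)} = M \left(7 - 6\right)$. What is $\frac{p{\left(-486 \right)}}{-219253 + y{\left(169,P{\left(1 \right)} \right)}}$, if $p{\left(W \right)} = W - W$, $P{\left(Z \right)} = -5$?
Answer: $0$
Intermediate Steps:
$p{\left(W \right)} = 0$
$y{\left(M,A \right)} = M$ ($y{\left(M,A \right)} = M 1 = M$)
$\frac{p{\left(-486 \right)}}{-219253 + y{\left(169,P{\left(1 \right)} \right)}} = \frac{0}{-219253 + 169} = \frac{0}{-219084} = 0 \left(- \frac{1}{219084}\right) = 0$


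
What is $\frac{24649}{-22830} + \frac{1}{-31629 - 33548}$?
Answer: $- \frac{1606570703}{1487990910} \approx -1.0797$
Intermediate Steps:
$\frac{24649}{-22830} + \frac{1}{-31629 - 33548} = 24649 \left(- \frac{1}{22830}\right) + \frac{1}{-65177} = - \frac{24649}{22830} - \frac{1}{65177} = - \frac{1606570703}{1487990910}$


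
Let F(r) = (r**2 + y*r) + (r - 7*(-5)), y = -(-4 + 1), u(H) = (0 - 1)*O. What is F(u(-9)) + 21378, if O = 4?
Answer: 21413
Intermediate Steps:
u(H) = -4 (u(H) = (0 - 1)*4 = -1*4 = -4)
y = 3 (y = -1*(-3) = 3)
F(r) = 35 + r**2 + 4*r (F(r) = (r**2 + 3*r) + (r - 7*(-5)) = (r**2 + 3*r) + (r + 35) = (r**2 + 3*r) + (35 + r) = 35 + r**2 + 4*r)
F(u(-9)) + 21378 = (35 + (-4)**2 + 4*(-4)) + 21378 = (35 + 16 - 16) + 21378 = 35 + 21378 = 21413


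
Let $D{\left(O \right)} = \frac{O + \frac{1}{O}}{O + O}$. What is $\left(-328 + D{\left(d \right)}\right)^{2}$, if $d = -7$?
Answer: $\frac{257506209}{2401} \approx 1.0725 \cdot 10^{5}$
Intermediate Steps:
$D{\left(O \right)} = \frac{O + \frac{1}{O}}{2 O}$
$\left(-328 + D{\left(d \right)}\right)^{2} = \left(-328 + \frac{1 + \left(-7\right)^{2}}{2 \cdot 49}\right)^{2} = \left(-328 + \frac{1}{2} \cdot \frac{1}{49} \left(1 + 49\right)\right)^{2} = \left(-328 + \frac{1}{2} \cdot \frac{1}{49} \cdot 50\right)^{2} = \left(-328 + \frac{25}{49}\right)^{2} = \left(- \frac{16047}{49}\right)^{2} = \frac{257506209}{2401}$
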